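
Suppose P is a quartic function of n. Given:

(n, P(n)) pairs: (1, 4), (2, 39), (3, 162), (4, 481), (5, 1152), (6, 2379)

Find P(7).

4414

First differences: 35, 123, 319, 671, 1227. Second differences: 88, 196, 352, 556. Third differences: 108, 156, 204. Fourth differences: 48, 48.
Level-4 differences are constant, so P has degree 4.
Extending the table by one column gives the next first difference 2035, so P(7) = 2379 + 2035 = 4414.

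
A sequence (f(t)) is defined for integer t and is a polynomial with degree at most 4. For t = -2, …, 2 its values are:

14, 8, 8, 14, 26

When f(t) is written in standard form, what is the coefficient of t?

3

First differences: -6, 0, 6, 12. Second differences: 6, 6, 6.
Level-2 differences are constant, so f has degree 2.
Fitting a degree-2 polynomial gives f(t) = 3t² + 3t + 8.
The coefficient of t is 3.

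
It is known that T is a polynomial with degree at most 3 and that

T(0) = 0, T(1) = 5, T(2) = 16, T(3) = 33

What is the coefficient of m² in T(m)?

3

Write T(m) = am³ + bm² + cm + d; the 4 given values yield a linear system in the 4 coefficients.
Solving, the leading coefficient vanishes, and T(m) = 3m² + 2m.
The coefficient of m² is 3.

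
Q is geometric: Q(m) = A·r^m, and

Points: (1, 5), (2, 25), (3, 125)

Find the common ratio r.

Consecutive ratio: 25/5 = 5, and 125/25 = 5, so r = 5.
Then A·5^1 = 5 gives A = 1, and Q(m) = 1·5^m.

5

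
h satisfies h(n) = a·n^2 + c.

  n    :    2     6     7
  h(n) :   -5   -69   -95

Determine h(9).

From h(2) = -5 and h(6) = -69: 4a + c = -5 and 36a + c = -69.
Subtracting: 32a = -64, so a = -2; then c = -5 − (-2)·4 = 3.
So h(n) = -2n² + 3, and h(9) = -159.

-159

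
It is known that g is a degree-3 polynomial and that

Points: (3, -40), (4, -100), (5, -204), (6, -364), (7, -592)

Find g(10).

-1804

First differences: -60, -104, -160, -228. Second differences: -44, -56, -68. Third differences: -12, -12.
Level-3 differences are constant, so g has degree 3.
Fitting a degree-3 polynomial gives g(t) = -2t³ + 2t² - 4.
Then g(10) = -1804.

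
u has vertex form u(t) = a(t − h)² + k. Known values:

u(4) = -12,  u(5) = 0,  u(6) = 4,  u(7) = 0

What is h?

6

First differences 12, 4, -4; second difference -8 = 2a, so a = -4.
Expanding, the t-coefficient is −2ah = 8h; matching it to the data gives h = 6, and then k = 4.
So u(t) = -4(t − 6)² + 4.
Hence h = 6.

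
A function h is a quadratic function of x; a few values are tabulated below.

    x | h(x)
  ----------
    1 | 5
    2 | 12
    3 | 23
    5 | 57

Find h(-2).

8

Write h(x) = ax² + bx + c; the 4 given values yield a linear system in the 3 coefficients.
Solving, h(x) = 2x² + x + 2.
Then h(-2) = 8.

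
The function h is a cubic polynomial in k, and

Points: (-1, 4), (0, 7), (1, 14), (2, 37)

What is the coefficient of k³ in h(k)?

2

Write h(k) = ak³ + bk² + ck + d; the 4 given values yield a linear system in the 4 coefficients.
Solving, h(k) = 2k³ + 2k² + 3k + 7.
The coefficient of k³ is 2.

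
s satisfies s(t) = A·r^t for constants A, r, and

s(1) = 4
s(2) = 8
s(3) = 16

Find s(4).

Consecutive ratio: 8/4 = 2, and 16/8 = 2, so r = 2.
Then A·2^1 = 4 gives A = 2, and s(t) = 2·2^t.
s(4) = 2·2^4 = 32.

32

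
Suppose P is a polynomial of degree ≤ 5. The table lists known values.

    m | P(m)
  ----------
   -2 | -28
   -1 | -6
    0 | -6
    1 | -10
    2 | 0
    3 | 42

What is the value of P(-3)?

-90

Write P(m) = am^5 + bm^4 + cm³ + dm² + em + p; the 6 given values yield a linear system in the 6 coefficients.
Solving, the top 2 coefficients vanish, and P(m) = 3m³ - 2m² - 5m - 6.
Then P(-3) = -90.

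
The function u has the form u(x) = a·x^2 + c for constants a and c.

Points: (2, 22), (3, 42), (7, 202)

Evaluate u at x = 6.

150

From u(2) = 22 and u(3) = 42: 4a + c = 22 and 9a + c = 42.
Subtracting: 5a = 20, so a = 4; then c = 22 − 4·4 = 6.
So u(x) = 4x² + 6, and u(6) = 150.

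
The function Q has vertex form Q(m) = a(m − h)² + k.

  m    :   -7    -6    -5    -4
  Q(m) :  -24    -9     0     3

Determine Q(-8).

-45

First differences 15, 9, 3; second difference -6 = 2a, so a = -3.
Expanding, the m-coefficient is −2ah = 6h; matching it to the data gives h = -4, and then k = 3.
So Q(m) = -3(m + 4)² + 3.
Q(-8) = -3·(-4)² + 3 = -45.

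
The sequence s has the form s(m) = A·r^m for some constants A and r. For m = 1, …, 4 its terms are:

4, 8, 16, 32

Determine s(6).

Consecutive ratio: 8/4 = 2, and 16/8 = 2, so r = 2.
Then A·2^1 = 4 gives A = 2, and s(m) = 2·2^m.
s(6) = 2·2^6 = 128.

128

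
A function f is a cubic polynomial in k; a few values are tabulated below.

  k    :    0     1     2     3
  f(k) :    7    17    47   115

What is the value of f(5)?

Write f(k) = ak³ + bk² + ck + d; the 4 given values yield a linear system in the 4 coefficients.
Solving, f(k) = 3k³ + k² + 6k + 7.
Then f(5) = 437.

437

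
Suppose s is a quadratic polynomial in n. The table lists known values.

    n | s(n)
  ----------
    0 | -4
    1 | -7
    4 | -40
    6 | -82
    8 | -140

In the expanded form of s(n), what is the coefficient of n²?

-2

Write s(n) = an² + bn + c; the 5 given values yield a linear system in the 3 coefficients.
Solving, s(n) = -2n² - n - 4.
The coefficient of n² is -2.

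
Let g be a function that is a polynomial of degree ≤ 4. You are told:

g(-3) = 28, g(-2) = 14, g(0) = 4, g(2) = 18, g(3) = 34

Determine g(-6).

Write g(n) = an^4 + bn³ + cn² + dn + e; the 5 given values yield a linear system in the 5 coefficients.
Solving, the top 2 coefficients vanish, and g(n) = 3n² + n + 4.
Then g(-6) = 106.

106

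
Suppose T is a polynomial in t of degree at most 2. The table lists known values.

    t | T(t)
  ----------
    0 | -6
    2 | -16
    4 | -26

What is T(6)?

Write T(t) = at² + bt + c; the 3 given values yield a linear system in the 3 coefficients.
Solving, the leading coefficient vanishes, and T(t) = -5t - 6.
Then T(6) = -36.

-36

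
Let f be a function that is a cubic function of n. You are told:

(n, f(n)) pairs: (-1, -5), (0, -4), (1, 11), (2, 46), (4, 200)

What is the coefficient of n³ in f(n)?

1

Write f(n) = an³ + bn² + cn + d; the 5 given values yield a linear system in the 4 coefficients.
Solving, f(n) = n³ + 7n² + 7n - 4.
The coefficient of n³ is 1.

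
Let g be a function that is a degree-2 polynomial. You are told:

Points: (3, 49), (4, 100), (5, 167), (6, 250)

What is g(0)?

-8

First differences: 51, 67, 83. Second differences: 16, 16.
Level-2 differences are constant, so g has degree 2.
Fitting a degree-2 polynomial gives g(n) = 8n² - 5n - 8.
The constant term is g(0) = -8.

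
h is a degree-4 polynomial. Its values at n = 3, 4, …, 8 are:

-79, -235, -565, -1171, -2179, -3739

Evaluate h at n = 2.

Write h(n) = an^4 + bn³ + cn² + dn + e; the 6 given values yield a linear system in the 5 coefficients.
Solving, h(n) = -n^4 + n³ - 2n² - 4n + 5.
Then h(2) = -19.

-19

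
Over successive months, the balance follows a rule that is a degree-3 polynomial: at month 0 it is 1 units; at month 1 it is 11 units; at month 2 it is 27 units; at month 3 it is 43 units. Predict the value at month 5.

Write the value at n as P(n).
Write P(n) = an³ + bn² + cn + d; the 4 given values yield a linear system in the 4 coefficients.
Solving, P(n) = -n³ + 6n² + 5n + 1.
Then P(5) = 51.

51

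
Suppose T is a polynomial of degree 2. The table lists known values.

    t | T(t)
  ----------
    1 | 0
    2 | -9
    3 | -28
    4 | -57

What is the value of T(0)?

-1

First differences: -9, -19, -29. Second differences: -10, -10.
Level-2 differences are constant, so T has degree 2.
Fitting a degree-2 polynomial gives T(t) = -5t² + 6t - 1.
Then T(0) = -1.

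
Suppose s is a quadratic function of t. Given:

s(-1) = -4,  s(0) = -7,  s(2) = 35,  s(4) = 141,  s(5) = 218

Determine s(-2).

Write s(t) = at² + bt + c; the 5 given values yield a linear system in the 3 coefficients.
Solving, s(t) = 8t² + 5t - 7.
Then s(-2) = 15.

15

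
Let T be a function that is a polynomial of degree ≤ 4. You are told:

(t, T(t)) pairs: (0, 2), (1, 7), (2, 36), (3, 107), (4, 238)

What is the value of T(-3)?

First differences: 5, 29, 71, 131. Second differences: 24, 42, 60. Third differences: 18, 18.
Level-3 differences are constant, so T has degree 3.
Fitting a degree-3 polynomial gives T(t) = 3t³ + 3t² - t + 2.
Then T(-3) = -49.

-49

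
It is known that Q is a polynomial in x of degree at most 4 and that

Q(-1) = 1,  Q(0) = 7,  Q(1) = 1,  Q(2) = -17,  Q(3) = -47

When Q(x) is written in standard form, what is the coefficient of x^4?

First differences: 6, -6, -18, -30. Second differences: -12, -12, -12.
Level-2 differences are constant, so Q has degree 2.
Fitting a degree-2 polynomial gives Q(x) = -6x² + 7.
The coefficient of x^4 is 0.

0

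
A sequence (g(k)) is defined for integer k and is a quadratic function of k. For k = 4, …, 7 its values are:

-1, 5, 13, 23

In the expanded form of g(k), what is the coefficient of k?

-3

First differences: 6, 8, 10. Second differences: 2, 2.
Level-2 differences are constant, so g has degree 2.
Fitting a degree-2 polynomial gives g(k) = k² - 3k - 5.
The coefficient of k is -3.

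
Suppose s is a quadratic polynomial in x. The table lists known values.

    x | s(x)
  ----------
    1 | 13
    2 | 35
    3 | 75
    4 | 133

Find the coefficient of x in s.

First differences: 22, 40, 58. Second differences: 18, 18.
Level-2 differences are constant, so s has degree 2.
Fitting a degree-2 polynomial gives s(x) = 9x² - 5x + 9.
The coefficient of x is -5.

-5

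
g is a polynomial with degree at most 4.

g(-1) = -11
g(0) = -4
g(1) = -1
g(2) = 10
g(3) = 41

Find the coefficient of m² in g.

First differences: 7, 3, 11, 31. Second differences: -4, 8, 20. Third differences: 12, 12.
Level-3 differences are constant, so g has degree 3.
Fitting a degree-3 polynomial gives g(m) = 2m³ - 2m² + 3m - 4.
The coefficient of m² is -2.

-2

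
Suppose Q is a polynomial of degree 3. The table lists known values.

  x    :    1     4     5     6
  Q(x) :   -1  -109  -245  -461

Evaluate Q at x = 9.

-1769

Write Q(x) = ax³ + bx² + cx + d; the 4 given values yield a linear system in the 4 coefficients.
Solving, Q(x) = -3x³ + 5x² + 2x - 5.
Then Q(9) = -1769.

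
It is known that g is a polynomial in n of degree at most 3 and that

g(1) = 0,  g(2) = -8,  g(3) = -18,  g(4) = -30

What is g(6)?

-60

Write g(n) = an³ + bn² + cn + d; the 4 given values yield a linear system in the 4 coefficients.
Solving, the leading coefficient vanishes, and g(n) = -n² - 5n + 6.
Then g(6) = -60.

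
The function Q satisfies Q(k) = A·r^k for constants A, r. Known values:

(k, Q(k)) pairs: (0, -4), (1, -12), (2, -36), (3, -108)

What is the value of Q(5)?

-972

Consecutive ratio: -12/(-4) = 3, and -36/(-12) = 3, so r = 3.
Then A·3^0 = -4 gives A = -4, and Q(k) = -4·3^k.
Q(5) = -4·3^5 = -972.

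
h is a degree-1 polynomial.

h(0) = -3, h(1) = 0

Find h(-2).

Write h(n) = an + b; the 2 given values yield a linear system in the 2 coefficients.
Solving, h(n) = 3n - 3.
Then h(-2) = -9.

-9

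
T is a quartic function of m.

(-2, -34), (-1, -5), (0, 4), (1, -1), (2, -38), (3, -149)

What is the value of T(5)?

First differences: 29, 9, -5, -37, -111. Second differences: -20, -14, -32, -74. Third differences: 6, -18, -42. Fourth differences: -24, -24.
Level-4 differences are constant, so T has degree 4.
Fitting a degree-4 polynomial gives T(m) = -m^4 - m³ - 6m² + 3m + 4.
Then T(5) = -881.

-881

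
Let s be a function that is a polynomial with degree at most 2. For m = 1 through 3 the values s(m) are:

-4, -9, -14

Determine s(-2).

11

First differences: -5, -5.
Level-1 differences are constant, so s has degree 1.
Fitting a degree-1 polynomial gives s(m) = -5m + 1.
Then s(-2) = 11.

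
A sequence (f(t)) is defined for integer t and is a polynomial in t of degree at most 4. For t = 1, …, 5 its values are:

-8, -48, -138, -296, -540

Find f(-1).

-6

Write f(t) = at^4 + bt³ + ct² + dt + e; the 5 given values yield a linear system in the 5 coefficients.
Solving, the leading coefficient vanishes, and f(t) = -3t³ - 7t² + 2t.
Then f(-1) = -6.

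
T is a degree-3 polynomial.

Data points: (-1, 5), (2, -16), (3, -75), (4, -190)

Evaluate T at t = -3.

69

Write T(t) = at³ + bt² + ct + d; the 4 given values yield a linear system in the 4 coefficients.
Solving, T(t) = -3t³ - t² + 3t + 6.
Then T(-3) = 69.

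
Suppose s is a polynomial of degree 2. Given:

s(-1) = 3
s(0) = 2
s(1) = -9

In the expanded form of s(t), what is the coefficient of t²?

Write s(t) = at² + bt + c; the 3 given values yield a linear system in the 3 coefficients.
Solving, s(t) = -5t² - 6t + 2.
The coefficient of t² is -5.

-5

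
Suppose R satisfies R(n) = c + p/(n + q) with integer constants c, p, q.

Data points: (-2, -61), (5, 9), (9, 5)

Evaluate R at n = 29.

(R(n) − c)(n + q) = p for each data point; the three points give a linear system in c and q, then p follows.
Solving: c = -1, q = 1, p = 60, so R(n) = -1 + 60/(n + 1).
Then R(29) = -1 + 60/30 = 1.

1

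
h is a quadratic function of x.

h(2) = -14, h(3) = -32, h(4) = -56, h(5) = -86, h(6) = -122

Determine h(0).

4

Write h(x) = ax² + bx + c; the 5 given values yield a linear system in the 3 coefficients.
Solving, h(x) = -3x² - 3x + 4.
Then h(0) = 4.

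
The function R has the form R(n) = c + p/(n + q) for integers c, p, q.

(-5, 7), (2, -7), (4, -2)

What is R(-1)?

(R(n) − c)(n + q) = p for each data point; the three points give a linear system in c and q, then p follows.
Solving: c = 3, q = 0, p = -20, so R(n) = 3 − 20/(n + 0).
Then R(-1) = 3 − 20/(-1) = 23.

23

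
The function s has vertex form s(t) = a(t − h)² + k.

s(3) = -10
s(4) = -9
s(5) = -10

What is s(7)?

First differences 1, -1; second difference -2 = 2a, so a = -1.
Expanding, the t-coefficient is −2ah = 2h; matching it to the data gives h = 4, and then k = -9.
So s(t) = -1(t − 4)² − 9.
s(7) = -1·3² − 9 = -18.

-18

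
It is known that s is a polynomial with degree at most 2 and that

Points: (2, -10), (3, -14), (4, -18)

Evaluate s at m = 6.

-26

First differences: -4, -4.
Level-1 differences are constant, so s has degree 1.
Fitting a degree-1 polynomial gives s(m) = -4m - 2.
Then s(6) = -26.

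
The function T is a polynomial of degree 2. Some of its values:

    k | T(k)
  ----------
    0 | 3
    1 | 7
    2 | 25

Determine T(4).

103

Write T(k) = ak² + bk + c; the 3 given values yield a linear system in the 3 coefficients.
Solving, T(k) = 7k² - 3k + 3.
Then T(4) = 103.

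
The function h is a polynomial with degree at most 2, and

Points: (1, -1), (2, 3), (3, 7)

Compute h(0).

-5

First differences: 4, 4.
Level-1 differences are constant, so h has degree 1.
Fitting a degree-1 polynomial gives h(m) = 4m - 5.
Then h(0) = -5.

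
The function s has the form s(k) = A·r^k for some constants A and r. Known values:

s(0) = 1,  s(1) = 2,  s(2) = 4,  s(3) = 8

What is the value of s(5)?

Consecutive ratio: 2/1 = 2, and 4/2 = 2, so r = 2.
Then A·2^0 = 1 gives A = 1, and s(k) = 1·2^k.
s(5) = 1·2^5 = 32.

32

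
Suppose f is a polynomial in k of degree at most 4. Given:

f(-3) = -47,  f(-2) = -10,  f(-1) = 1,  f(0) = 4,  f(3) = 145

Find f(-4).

Write f(k) = ak^4 + bk³ + ck² + dk + e; the 5 given values yield a linear system in the 5 coefficients.
Solving, the leading coefficient vanishes, and f(k) = 3k³ + 5k² + 5k + 4.
Then f(-4) = -128.

-128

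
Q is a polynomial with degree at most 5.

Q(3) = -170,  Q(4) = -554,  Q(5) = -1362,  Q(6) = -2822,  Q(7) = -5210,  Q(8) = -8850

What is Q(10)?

-21422

Write Q(n) = an^5 + bn^4 + cn³ + dn² + en + p; the 6 given values yield a linear system in the 6 coefficients.
Solving, the leading coefficient vanishes, and Q(n) = -2n^4 - 2n³ + 6n² - 2n - 2.
Then Q(10) = -21422.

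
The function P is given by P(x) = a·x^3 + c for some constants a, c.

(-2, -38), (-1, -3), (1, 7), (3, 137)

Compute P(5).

627

From P(-2) = -38 and P(-1) = -3: -8a + c = -38 and -1a + c = -3.
Subtracting: 7a = 35, so a = 5; then c = -38 − 5·(-8) = 2.
So P(x) = 5x³ + 2, and P(5) = 627.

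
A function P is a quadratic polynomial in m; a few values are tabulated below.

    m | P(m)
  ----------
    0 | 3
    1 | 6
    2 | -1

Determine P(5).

Write P(m) = am² + bm + c; the 3 given values yield a linear system in the 3 coefficients.
Solving, P(m) = -5m² + 8m + 3.
Then P(5) = -82.

-82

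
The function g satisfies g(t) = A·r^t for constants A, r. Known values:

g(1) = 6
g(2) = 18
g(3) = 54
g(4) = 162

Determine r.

Consecutive ratio: 18/6 = 3, and 54/18 = 3, so r = 3.
Then A·3^1 = 6 gives A = 2, and g(t) = 2·3^t.

3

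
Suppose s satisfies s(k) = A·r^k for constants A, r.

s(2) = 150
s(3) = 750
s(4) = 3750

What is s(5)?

Consecutive ratio: 750/150 = 5, and 3750/750 = 5, so r = 5.
Then A·5^2 = 150 gives A = 6, and s(k) = 6·5^k.
s(5) = 6·5^5 = 18750.

18750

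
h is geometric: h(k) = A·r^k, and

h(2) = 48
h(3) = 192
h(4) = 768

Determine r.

4

Consecutive ratio: 192/48 = 4, and 768/192 = 4, so r = 4.
Then A·4^2 = 48 gives A = 3, and h(k) = 3·4^k.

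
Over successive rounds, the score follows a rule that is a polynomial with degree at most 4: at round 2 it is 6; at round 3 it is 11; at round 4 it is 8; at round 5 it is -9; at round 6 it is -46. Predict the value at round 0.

-4

Write the value at t as h(t).
First differences: 5, -3, -17, -37. Second differences: -8, -14, -20. Third differences: -6, -6.
Level-3 differences are constant, so h has degree 3.
Fitting a degree-3 polynomial gives h(t) = -t³ + 5t² - t - 4.
Then h(0) = -4.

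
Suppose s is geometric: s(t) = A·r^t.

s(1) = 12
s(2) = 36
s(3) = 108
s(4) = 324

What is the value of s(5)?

972

Consecutive ratio: 36/12 = 3, and 108/36 = 3, so r = 3.
Then A·3^1 = 12 gives A = 4, and s(t) = 4·3^t.
s(5) = 4·3^5 = 972.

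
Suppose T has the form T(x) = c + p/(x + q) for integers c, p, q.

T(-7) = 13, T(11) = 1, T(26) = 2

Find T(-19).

(T(x) − c)(x + q) = p for each data point; the three points give a linear system in c and q, then p follows.
Solving: c = 3, q = 4, p = -30, so T(x) = 3 − 30/(x + 4).
Then T(-19) = 3 − 30/(-15) = 5.

5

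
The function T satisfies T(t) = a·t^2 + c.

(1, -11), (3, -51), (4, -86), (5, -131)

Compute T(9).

-411

From T(1) = -11 and T(3) = -51: 1a + c = -11 and 9a + c = -51.
Subtracting: 8a = -40, so a = -5; then c = -11 − (-5)·1 = -6.
So T(t) = -5t² − 6, and T(9) = -411.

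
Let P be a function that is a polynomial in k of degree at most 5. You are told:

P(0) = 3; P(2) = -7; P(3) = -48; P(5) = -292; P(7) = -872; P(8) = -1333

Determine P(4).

Write P(k) = ak^5 + bk^4 + ck³ + dk² + ek + p; the 6 given values yield a linear system in the 6 coefficients.
Solving, the top 2 coefficients vanish, and P(k) = -3k³ + 3k² + k + 3.
Then P(4) = -137.

-137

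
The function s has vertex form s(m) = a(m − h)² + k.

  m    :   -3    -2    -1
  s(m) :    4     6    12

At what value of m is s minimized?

First differences 2, 6; second difference 4 = 2a, so a = 2.
Expanding, the m-coefficient is −2ah = -4h; matching it to the data gives h = -3, and then k = 4.
So s(m) = 2(m + 3)² + 4.
Hence h = -3.

-3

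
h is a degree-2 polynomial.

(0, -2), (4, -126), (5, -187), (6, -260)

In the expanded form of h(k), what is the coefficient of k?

-7

Write h(k) = ak² + bk + c; the 4 given values yield a linear system in the 3 coefficients.
Solving, h(k) = -6k² - 7k - 2.
The coefficient of k is -7.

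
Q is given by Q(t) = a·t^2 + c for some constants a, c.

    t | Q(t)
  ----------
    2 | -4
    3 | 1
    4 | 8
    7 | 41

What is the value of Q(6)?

28

From Q(2) = -4 and Q(3) = 1: 4a + c = -4 and 9a + c = 1.
Subtracting: 5a = 5, so a = 1; then c = -4 − 1·4 = -8.
So Q(t) = 1t² − 8, and Q(6) = 28.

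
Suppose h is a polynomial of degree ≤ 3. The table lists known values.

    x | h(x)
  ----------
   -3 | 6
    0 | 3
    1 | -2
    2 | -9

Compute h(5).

-42

Write h(x) = ax³ + bx² + cx + d; the 4 given values yield a linear system in the 4 coefficients.
Solving, the leading coefficient vanishes, and h(x) = -x² - 4x + 3.
Then h(5) = -42.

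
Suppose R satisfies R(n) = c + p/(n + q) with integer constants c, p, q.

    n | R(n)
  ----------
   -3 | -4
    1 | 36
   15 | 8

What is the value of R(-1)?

-24

(R(n) − c)(n + q) = p for each data point; the three points give a linear system in c and q, then p follows.
Solving: c = 6, q = 0, p = 30, so R(n) = 6 + 30/(n + 0).
Then R(-1) = 6 + 30/(-1) = -24.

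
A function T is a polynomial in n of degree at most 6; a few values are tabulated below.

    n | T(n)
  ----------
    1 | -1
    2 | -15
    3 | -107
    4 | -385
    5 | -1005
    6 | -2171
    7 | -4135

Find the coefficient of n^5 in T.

0

First differences: -14, -92, -278, -620, -1166, -1964. Second differences: -78, -186, -342, -546, -798. Third differences: -108, -156, -204, -252. Fourth differences: -48, -48, -48.
Level-4 differences are constant, so T has degree 4.
Fitting a degree-4 polynomial gives T(n) = -2n^4 + 2n³ - n² + 5n - 5.
The coefficient of n^5 is 0.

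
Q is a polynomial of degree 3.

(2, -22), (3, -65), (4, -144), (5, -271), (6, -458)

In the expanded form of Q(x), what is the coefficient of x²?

First differences: -43, -79, -127, -187. Second differences: -36, -48, -60. Third differences: -12, -12.
Level-3 differences are constant, so Q has degree 3.
Fitting a degree-3 polynomial gives Q(x) = -2x³ - 5x + 4.
The coefficient of x² is 0.

0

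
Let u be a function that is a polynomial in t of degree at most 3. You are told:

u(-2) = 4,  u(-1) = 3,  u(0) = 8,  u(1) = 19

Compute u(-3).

First differences: -1, 5, 11. Second differences: 6, 6.
Level-2 differences are constant, so u has degree 2.
Fitting a degree-2 polynomial gives u(t) = 3t² + 8t + 8.
Then u(-3) = 11.

11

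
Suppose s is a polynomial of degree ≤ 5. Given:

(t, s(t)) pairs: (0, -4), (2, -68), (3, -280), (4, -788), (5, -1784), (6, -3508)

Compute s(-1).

-8

Write s(t) = at^5 + bt^4 + ct³ + dt² + et + p; the 6 given values yield a linear system in the 6 coefficients.
Solving, the leading coefficient vanishes, and s(t) = -2t^4 - 4t³ - 2t² + 4t - 4.
Then s(-1) = -8.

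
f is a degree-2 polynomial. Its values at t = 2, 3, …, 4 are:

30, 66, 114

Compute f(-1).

Write f(t) = at² + bt + c; the 3 given values yield a linear system in the 3 coefficients.
Solving, f(t) = 6t² + 6t - 6.
Then f(-1) = -6.

-6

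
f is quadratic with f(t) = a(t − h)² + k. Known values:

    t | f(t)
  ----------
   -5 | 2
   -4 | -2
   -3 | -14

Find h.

First differences -4, -12; second difference -8 = 2a, so a = -4.
Expanding, the t-coefficient is −2ah = 8h; matching it to the data gives h = -5, and then k = 2.
So f(t) = -4(t + 5)² + 2.
Hence h = -5.

-5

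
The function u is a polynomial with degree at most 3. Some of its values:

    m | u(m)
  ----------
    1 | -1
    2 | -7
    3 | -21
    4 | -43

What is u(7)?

-157

Write u(m) = am³ + bm² + cm + d; the 4 given values yield a linear system in the 4 coefficients.
Solving, the leading coefficient vanishes, and u(m) = -4m² + 6m - 3.
Then u(7) = -157.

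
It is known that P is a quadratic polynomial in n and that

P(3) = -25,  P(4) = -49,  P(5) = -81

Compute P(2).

Write P(n) = an² + bn + c; the 3 given values yield a linear system in the 3 coefficients.
Solving, P(n) = -4n² + 4n - 1.
Then P(2) = -9.

-9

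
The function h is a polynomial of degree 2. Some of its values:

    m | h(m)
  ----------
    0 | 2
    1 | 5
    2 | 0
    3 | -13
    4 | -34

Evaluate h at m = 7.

-145

First differences: 3, -5, -13, -21. Second differences: -8, -8, -8.
Level-2 differences are constant, so h has degree 2.
Fitting a degree-2 polynomial gives h(m) = -4m² + 7m + 2.
Then h(7) = -145.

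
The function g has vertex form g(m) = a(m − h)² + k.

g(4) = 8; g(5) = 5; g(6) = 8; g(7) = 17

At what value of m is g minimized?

5

First differences -3, 3, 9; second difference 6 = 2a, so a = 3.
Expanding, the m-coefficient is −2ah = -6h; matching it to the data gives h = 5, and then k = 5.
So g(m) = 3(m − 5)² + 5.
Hence h = 5.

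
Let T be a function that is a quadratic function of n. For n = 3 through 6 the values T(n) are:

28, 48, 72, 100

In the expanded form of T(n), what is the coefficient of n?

6

Write T(n) = an² + bn + c; the 4 given values yield a linear system in the 3 coefficients.
Solving, T(n) = 2n² + 6n - 8.
The coefficient of n is 6.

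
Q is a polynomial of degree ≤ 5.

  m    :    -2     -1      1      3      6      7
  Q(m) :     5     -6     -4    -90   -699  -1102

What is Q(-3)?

Write Q(m) = am^5 + bm^4 + cm³ + dm² + em + p; the 6 given values yield a linear system in the 6 coefficients.
Solving, the top 2 coefficients vanish, and Q(m) = -3m³ - 2m² + 4m - 3.
Then Q(-3) = 48.

48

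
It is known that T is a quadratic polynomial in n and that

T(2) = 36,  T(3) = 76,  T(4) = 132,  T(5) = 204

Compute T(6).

292

First differences: 40, 56, 72. Second differences: 16, 16.
Level-2 differences are constant, so T has degree 2.
Extending the table by one column gives the next first difference 88, so T(6) = 204 + 88 = 292.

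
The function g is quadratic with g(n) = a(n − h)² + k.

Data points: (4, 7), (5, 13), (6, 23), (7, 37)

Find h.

First differences 6, 10, 14; second difference 4 = 2a, so a = 2.
Expanding, the n-coefficient is −2ah = -4h; matching it to the data gives h = 3, and then k = 5.
So g(n) = 2(n − 3)² + 5.
Hence h = 3.

3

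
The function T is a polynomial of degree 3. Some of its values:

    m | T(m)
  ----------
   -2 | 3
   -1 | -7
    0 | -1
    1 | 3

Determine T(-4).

Write T(m) = am³ + bm² + cm + d; the 4 given values yield a linear system in the 4 coefficients.
Solving, T(m) = -3m³ - m² + 8m - 1.
Then T(-4) = 143.

143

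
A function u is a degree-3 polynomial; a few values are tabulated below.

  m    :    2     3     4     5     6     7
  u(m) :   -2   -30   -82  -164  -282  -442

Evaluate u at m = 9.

-912

Write u(m) = am³ + bm² + cm + d; the 6 given values yield a linear system in the 4 coefficients.
Solving, u(m) = -m³ - 3m² + 6m + 6.
Then u(9) = -912.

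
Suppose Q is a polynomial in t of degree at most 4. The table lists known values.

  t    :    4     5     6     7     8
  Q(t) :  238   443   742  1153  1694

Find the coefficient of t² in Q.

First differences: 205, 299, 411, 541. Second differences: 94, 112, 130. Third differences: 18, 18.
Level-3 differences are constant, so Q has degree 3.
Fitting a degree-3 polynomial gives Q(t) = 3t³ + 2t² + 4t - 2.
The coefficient of t² is 2.

2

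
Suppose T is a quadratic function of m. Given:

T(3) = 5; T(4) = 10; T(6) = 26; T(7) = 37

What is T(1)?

Write T(m) = am² + bm + c; the 4 given values yield a linear system in the 3 coefficients.
Solving, T(m) = m² - 2m + 2.
Then T(1) = 1.

1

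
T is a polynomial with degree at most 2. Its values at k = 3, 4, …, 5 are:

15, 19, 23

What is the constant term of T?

First differences: 4, 4.
Level-1 differences are constant, so T has degree 1.
Fitting a degree-1 polynomial gives T(k) = 4k + 3.
The constant term is T(0) = 3.

3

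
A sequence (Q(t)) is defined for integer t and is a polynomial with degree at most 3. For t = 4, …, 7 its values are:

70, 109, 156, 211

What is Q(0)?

First differences: 39, 47, 55. Second differences: 8, 8.
Level-2 differences are constant, so Q has degree 2.
Fitting a degree-2 polynomial gives Q(t) = 4t² + 3t - 6.
The constant term is Q(0) = -6.

-6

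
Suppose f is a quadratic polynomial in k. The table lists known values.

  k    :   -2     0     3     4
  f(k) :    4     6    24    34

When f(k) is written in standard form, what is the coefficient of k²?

Write f(k) = ak² + bk + c; the 4 given values yield a linear system in the 3 coefficients.
Solving, f(k) = k² + 3k + 6.
The coefficient of k² is 1.

1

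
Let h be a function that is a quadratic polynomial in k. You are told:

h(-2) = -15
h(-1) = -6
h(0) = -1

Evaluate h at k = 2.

Write h(k) = ak² + bk + c; the 3 given values yield a linear system in the 3 coefficients.
Solving, h(k) = -2k² + 3k - 1.
Then h(2) = -3.

-3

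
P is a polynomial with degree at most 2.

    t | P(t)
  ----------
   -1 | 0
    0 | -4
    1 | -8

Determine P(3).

-16

First differences: -4, -4.
Level-1 differences are constant, so P has degree 1.
Fitting a degree-1 polynomial gives P(t) = -4t - 4.
Then P(3) = -16.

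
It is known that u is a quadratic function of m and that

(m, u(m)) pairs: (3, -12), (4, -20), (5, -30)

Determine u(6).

Write u(m) = am² + bm + c; the 3 given values yield a linear system in the 3 coefficients.
Solving, u(m) = -m² - m.
Then u(6) = -42.

-42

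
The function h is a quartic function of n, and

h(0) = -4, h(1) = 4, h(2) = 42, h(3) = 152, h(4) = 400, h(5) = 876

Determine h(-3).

First differences: 8, 38, 110, 248, 476. Second differences: 30, 72, 138, 228. Third differences: 42, 66, 90. Fourth differences: 24, 24.
Level-4 differences are constant, so h has degree 4.
Fitting a degree-4 polynomial gives h(n) = n^4 + n³ + 5n² + n - 4.
Then h(-3) = 92.

92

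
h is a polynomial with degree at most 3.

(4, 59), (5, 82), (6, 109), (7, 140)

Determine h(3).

First differences: 23, 27, 31. Second differences: 4, 4.
Level-2 differences are constant, so h has degree 2.
Fitting a degree-2 polynomial gives h(x) = 2x² + 5x + 7.
Then h(3) = 40.

40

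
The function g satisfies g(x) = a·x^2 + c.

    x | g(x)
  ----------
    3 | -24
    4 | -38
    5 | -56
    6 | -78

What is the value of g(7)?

From g(3) = -24 and g(4) = -38: 9a + c = -24 and 16a + c = -38.
Subtracting: 7a = -14, so a = -2; then c = -24 − (-2)·9 = -6.
So g(x) = -2x² − 6, and g(7) = -104.

-104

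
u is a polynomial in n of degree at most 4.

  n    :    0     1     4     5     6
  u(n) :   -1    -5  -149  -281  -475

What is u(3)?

Write u(n) = an^4 + bn³ + cn² + dn + e; the 5 given values yield a linear system in the 5 coefficients.
Solving, the leading coefficient vanishes, and u(n) = -2n³ - n² - n - 1.
Then u(3) = -67.

-67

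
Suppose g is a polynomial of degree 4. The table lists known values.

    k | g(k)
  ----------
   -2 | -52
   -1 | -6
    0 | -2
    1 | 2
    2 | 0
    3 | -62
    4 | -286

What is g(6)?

First differences: 46, 4, 4, -2, -62, -224. Second differences: -42, 0, -6, -60, -162. Third differences: 42, -6, -54, -102. Fourth differences: -48, -48, -48.
Level-4 differences are constant, so g has degree 4.
Fitting a degree-4 polynomial gives g(k) = -2k^4 + 3k³ + 2k² + k - 2.
Then g(6) = -1868.

-1868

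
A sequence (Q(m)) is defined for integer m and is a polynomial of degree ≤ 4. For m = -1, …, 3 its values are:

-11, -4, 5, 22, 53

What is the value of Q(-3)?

-43

First differences: 7, 9, 17, 31. Second differences: 2, 8, 14. Third differences: 6, 6.
Level-3 differences are constant, so Q has degree 3.
Fitting a degree-3 polynomial gives Q(m) = m³ + m² + 7m - 4.
Then Q(-3) = -43.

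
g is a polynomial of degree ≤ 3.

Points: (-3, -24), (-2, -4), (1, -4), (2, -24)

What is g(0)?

6

Write g(t) = at³ + bt² + ct + d; the 4 given values yield a linear system in the 4 coefficients.
Solving, the leading coefficient vanishes, and g(t) = -5t² - 5t + 6.
The constant term is g(0) = 6.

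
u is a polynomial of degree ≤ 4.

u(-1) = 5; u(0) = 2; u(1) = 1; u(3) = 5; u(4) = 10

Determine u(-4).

26

Write u(n) = an^4 + bn³ + cn² + dn + e; the 5 given values yield a linear system in the 5 coefficients.
Solving, the top 2 coefficients vanish, and u(n) = n² - 2n + 2.
Then u(-4) = 26.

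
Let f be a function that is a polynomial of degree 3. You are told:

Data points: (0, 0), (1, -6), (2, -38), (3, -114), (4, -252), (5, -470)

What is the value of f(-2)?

6

First differences: -6, -32, -76, -138, -218. Second differences: -26, -44, -62, -80. Third differences: -18, -18, -18.
Level-3 differences are constant, so f has degree 3.
Fitting a degree-3 polynomial gives f(n) = -3n³ - 4n² + n.
Then f(-2) = 6.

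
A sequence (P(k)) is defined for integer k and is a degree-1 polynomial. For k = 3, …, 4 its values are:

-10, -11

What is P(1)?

Write P(k) = ak + b; the 2 given values yield a linear system in the 2 coefficients.
Solving, P(k) = -k - 7.
Then P(1) = -8.

-8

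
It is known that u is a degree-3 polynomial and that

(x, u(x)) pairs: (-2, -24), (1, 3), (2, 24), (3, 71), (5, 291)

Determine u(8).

Write u(x) = ax³ + bx² + cx + d; the 5 given values yield a linear system in the 4 coefficients.
Solving, u(x) = 2x³ + x² + 4x - 4.
Then u(8) = 1116.

1116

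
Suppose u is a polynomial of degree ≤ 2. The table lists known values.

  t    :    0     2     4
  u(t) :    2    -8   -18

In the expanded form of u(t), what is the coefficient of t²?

Write u(t) = at² + bt + c; the 3 given values yield a linear system in the 3 coefficients.
Solving, the leading coefficient vanishes, and u(t) = -5t + 2.
The coefficient of t² is 0.

0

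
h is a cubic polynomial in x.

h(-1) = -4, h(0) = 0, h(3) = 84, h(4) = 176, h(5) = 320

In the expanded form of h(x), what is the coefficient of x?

Write h(x) = ax³ + bx² + cx + d; the 5 given values yield a linear system in the 4 coefficients.
Solving, h(x) = 2x³ + 2x² + 4x.
The coefficient of x is 4.

4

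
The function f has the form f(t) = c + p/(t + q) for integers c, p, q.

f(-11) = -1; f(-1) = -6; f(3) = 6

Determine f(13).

(f(t) − c)(t + q) = p for each data point; the three points give a linear system in c and q, then p follows.
Solving: c = 0, q = -1, p = 12, so f(t) = 12/(t − 1).
Then f(13) = 0 + 12/12 = 1.

1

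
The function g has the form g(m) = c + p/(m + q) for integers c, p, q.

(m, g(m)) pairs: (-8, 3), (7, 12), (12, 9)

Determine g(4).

(g(m) − c)(m + q) = p for each data point; the three points give a linear system in c and q, then p follows.
Solving: c = 6, q = -2, p = 30, so g(m) = 6 + 30/(m − 2).
Then g(4) = 6 + 30/2 = 21.

21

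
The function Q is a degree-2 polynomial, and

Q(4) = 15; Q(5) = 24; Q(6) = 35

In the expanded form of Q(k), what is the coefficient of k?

Write Q(k) = ak² + bk + c; the 3 given values yield a linear system in the 3 coefficients.
Solving, Q(k) = k² - 1.
The coefficient of k is 0.

0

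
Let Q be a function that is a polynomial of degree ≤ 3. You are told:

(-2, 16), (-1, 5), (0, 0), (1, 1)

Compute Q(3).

21

First differences: -11, -5, 1. Second differences: 6, 6.
Level-2 differences are constant, so Q has degree 2.
Fitting a degree-2 polynomial gives Q(k) = 3k² - 2k.
Then Q(3) = 21.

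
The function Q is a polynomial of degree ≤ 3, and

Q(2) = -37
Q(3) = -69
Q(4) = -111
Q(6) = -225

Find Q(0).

Write Q(m) = am³ + bm² + cm + d; the 4 given values yield a linear system in the 4 coefficients.
Solving, the leading coefficient vanishes, and Q(m) = -5m² - 7m - 3.
Then Q(0) = -3.

-3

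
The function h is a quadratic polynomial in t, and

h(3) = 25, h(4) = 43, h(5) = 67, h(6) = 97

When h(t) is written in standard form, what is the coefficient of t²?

3

Write h(t) = at² + bt + c; the 4 given values yield a linear system in the 3 coefficients.
Solving, h(t) = 3t² - 3t + 7.
The coefficient of t² is 3.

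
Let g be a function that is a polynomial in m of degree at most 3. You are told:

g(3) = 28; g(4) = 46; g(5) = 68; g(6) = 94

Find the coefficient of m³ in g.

0

Write g(m) = am³ + bm² + cm + d; the 4 given values yield a linear system in the 4 coefficients.
Solving, the leading coefficient vanishes, and g(m) = 2m² + 4m - 2.
The coefficient of m³ is 0.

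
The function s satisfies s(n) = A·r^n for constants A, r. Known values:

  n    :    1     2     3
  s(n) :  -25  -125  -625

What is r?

5

Consecutive ratio: -125/(-25) = 5, and -625/(-125) = 5, so r = 5.
Then A·5^1 = -25 gives A = -5, and s(n) = -5·5^n.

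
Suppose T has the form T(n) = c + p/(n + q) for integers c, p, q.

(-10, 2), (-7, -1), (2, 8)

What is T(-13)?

(T(n) − c)(n + q) = p for each data point; the three points give a linear system in c and q, then p follows.
Solving: c = 5, q = 4, p = 18, so T(n) = 5 + 18/(n + 4).
Then T(-13) = 5 + 18/(-9) = 3.

3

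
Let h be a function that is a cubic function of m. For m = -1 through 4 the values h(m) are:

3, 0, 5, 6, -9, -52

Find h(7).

-469

First differences: -3, 5, 1, -15, -43. Second differences: 8, -4, -16, -28. Third differences: -12, -12, -12.
Level-3 differences are constant, so h has degree 3.
Fitting a degree-3 polynomial gives h(m) = -2m³ + 4m² + 3m.
Then h(7) = -469.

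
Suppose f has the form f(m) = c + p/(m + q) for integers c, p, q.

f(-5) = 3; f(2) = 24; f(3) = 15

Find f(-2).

(f(m) − c)(m + q) = p for each data point; the three points give a linear system in c and q, then p follows.
Solving: c = 6, q = -1, p = 18, so f(m) = 6 + 18/(m − 1).
Then f(-2) = 6 + 18/(-3) = 0.

0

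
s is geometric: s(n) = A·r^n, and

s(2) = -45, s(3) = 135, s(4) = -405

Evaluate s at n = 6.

-3645

Consecutive ratio: 135/(-45) = -3, and -405/135 = -3, so r = -3.
Then A·(-3)^2 = -45 gives A = -5, and s(n) = -5·(-3)^n.
s(6) = -5·(-3)^6 = -3645.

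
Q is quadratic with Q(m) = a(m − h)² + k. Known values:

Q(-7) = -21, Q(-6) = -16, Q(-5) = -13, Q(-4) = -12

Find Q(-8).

-28

First differences 5, 3, 1; second difference -2 = 2a, so a = -1.
Expanding, the m-coefficient is −2ah = 2h; matching it to the data gives h = -4, and then k = -12.
So Q(m) = -1(m + 4)² − 12.
Q(-8) = -1·(-4)² − 12 = -28.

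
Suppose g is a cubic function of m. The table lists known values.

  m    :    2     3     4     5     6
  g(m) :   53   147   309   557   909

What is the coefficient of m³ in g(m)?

3

First differences: 94, 162, 248, 352. Second differences: 68, 86, 104. Third differences: 18, 18.
Level-3 differences are constant, so g has degree 3.
Fitting a degree-3 polynomial gives g(m) = 3m³ + 7m² + 2m - 3.
The coefficient of m³ is 3.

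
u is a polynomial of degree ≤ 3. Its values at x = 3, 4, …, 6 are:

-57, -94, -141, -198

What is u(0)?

-6

First differences: -37, -47, -57. Second differences: -10, -10.
Level-2 differences are constant, so u has degree 2.
Fitting a degree-2 polynomial gives u(x) = -5x² - 2x - 6.
The constant term is u(0) = -6.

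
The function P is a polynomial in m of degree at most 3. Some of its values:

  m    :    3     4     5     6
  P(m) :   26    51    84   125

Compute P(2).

9

First differences: 25, 33, 41. Second differences: 8, 8.
Level-2 differences are constant, so P has degree 2.
Fitting a degree-2 polynomial gives P(m) = 4m² - 3m - 1.
Then P(2) = 9.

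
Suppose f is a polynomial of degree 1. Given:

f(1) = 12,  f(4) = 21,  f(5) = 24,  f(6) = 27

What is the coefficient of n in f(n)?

3

Write f(n) = an + b; the 4 given values yield a linear system in the 2 coefficients.
Solving, f(n) = 3n + 9.
The coefficient of n is 3.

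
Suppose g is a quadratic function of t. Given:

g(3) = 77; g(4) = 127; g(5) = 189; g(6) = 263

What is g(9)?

557

First differences: 50, 62, 74. Second differences: 12, 12.
Level-2 differences are constant, so g has degree 2.
Fitting a degree-2 polynomial gives g(t) = 6t² + 8t - 1.
Then g(9) = 557.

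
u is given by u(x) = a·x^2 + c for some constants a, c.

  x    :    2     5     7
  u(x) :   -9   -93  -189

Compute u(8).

From u(2) = -9 and u(5) = -93: 4a + c = -9 and 25a + c = -93.
Subtracting: 21a = -84, so a = -4; then c = -9 − (-4)·4 = 7.
So u(x) = -4x² + 7, and u(8) = -249.

-249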